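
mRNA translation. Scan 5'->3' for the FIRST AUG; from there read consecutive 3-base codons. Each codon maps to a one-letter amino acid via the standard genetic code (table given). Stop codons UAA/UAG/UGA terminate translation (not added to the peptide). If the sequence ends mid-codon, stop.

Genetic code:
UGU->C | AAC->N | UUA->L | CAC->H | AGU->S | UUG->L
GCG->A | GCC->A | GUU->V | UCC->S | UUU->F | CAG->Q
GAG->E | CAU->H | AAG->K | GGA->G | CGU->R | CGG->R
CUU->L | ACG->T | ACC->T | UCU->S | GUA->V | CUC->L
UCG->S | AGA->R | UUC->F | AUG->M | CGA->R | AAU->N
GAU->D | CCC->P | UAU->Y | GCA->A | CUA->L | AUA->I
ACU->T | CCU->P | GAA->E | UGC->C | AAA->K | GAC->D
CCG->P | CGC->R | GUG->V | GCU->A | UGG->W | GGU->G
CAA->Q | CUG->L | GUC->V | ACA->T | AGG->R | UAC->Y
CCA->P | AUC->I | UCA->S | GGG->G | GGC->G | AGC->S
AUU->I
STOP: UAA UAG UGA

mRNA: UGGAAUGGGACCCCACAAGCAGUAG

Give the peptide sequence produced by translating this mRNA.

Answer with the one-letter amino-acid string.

start AUG at pos 4
pos 4: AUG -> M; peptide=M
pos 7: GGA -> G; peptide=MG
pos 10: CCC -> P; peptide=MGP
pos 13: CAC -> H; peptide=MGPH
pos 16: AAG -> K; peptide=MGPHK
pos 19: CAG -> Q; peptide=MGPHKQ
pos 22: UAG -> STOP

Answer: MGPHKQ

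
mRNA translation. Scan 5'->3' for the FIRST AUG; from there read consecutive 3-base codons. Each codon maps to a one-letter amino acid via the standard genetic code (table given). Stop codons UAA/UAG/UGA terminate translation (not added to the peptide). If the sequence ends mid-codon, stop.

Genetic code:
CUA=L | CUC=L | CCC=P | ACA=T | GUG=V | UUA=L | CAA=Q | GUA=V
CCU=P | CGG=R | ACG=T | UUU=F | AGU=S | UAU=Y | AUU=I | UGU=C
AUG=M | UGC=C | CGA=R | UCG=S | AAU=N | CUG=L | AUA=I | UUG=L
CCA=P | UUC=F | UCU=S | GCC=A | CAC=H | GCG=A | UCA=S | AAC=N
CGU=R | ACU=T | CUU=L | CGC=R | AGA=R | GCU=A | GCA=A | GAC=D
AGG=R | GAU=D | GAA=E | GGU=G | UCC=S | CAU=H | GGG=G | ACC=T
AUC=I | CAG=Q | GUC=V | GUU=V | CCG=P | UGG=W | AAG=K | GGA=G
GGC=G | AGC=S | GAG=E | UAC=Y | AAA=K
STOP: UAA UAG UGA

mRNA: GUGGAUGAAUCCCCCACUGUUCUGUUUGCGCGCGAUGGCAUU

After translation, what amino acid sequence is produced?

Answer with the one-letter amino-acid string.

start AUG at pos 4
pos 4: AUG -> M; peptide=M
pos 7: AAU -> N; peptide=MN
pos 10: CCC -> P; peptide=MNP
pos 13: CCA -> P; peptide=MNPP
pos 16: CUG -> L; peptide=MNPPL
pos 19: UUC -> F; peptide=MNPPLF
pos 22: UGU -> C; peptide=MNPPLFC
pos 25: UUG -> L; peptide=MNPPLFCL
pos 28: CGC -> R; peptide=MNPPLFCLR
pos 31: GCG -> A; peptide=MNPPLFCLRA
pos 34: AUG -> M; peptide=MNPPLFCLRAM
pos 37: GCA -> A; peptide=MNPPLFCLRAMA
pos 40: only 2 nt remain (<3), stop (end of mRNA)

Answer: MNPPLFCLRAMA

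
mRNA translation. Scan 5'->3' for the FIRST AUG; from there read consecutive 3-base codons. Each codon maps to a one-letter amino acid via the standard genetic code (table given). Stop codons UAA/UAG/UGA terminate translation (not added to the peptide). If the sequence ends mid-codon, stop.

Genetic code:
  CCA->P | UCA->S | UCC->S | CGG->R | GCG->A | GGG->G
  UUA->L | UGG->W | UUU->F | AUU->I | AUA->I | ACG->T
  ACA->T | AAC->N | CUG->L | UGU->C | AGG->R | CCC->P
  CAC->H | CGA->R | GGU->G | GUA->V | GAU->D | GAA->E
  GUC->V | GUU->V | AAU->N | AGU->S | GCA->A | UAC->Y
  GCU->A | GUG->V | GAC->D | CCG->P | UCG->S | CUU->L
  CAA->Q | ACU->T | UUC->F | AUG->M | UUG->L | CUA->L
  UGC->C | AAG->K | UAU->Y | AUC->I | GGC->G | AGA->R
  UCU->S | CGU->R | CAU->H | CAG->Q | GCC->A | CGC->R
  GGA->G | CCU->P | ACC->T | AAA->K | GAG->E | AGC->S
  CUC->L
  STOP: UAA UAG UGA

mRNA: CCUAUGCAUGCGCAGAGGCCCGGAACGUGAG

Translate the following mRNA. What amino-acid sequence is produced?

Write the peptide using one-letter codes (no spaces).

start AUG at pos 3
pos 3: AUG -> M; peptide=M
pos 6: CAU -> H; peptide=MH
pos 9: GCG -> A; peptide=MHA
pos 12: CAG -> Q; peptide=MHAQ
pos 15: AGG -> R; peptide=MHAQR
pos 18: CCC -> P; peptide=MHAQRP
pos 21: GGA -> G; peptide=MHAQRPG
pos 24: ACG -> T; peptide=MHAQRPGT
pos 27: UGA -> STOP

Answer: MHAQRPGT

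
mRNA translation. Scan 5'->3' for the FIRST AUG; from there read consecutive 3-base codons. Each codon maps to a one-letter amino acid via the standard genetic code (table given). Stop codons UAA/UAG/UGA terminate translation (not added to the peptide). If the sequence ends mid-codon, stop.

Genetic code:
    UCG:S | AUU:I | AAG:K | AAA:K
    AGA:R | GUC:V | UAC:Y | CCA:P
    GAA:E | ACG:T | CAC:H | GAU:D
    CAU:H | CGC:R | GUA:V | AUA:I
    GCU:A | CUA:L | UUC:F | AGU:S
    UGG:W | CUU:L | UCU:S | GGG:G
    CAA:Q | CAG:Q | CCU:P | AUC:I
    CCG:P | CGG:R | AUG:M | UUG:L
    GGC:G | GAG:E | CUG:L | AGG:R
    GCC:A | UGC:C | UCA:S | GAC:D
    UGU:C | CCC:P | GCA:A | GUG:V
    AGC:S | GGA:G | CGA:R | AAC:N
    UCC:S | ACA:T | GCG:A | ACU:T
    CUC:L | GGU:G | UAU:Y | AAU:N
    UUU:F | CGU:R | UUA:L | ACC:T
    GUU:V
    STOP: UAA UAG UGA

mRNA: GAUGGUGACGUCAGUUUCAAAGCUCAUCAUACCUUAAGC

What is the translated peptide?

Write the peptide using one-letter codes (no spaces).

Answer: MVTSVSKLIIP

Derivation:
start AUG at pos 1
pos 1: AUG -> M; peptide=M
pos 4: GUG -> V; peptide=MV
pos 7: ACG -> T; peptide=MVT
pos 10: UCA -> S; peptide=MVTS
pos 13: GUU -> V; peptide=MVTSV
pos 16: UCA -> S; peptide=MVTSVS
pos 19: AAG -> K; peptide=MVTSVSK
pos 22: CUC -> L; peptide=MVTSVSKL
pos 25: AUC -> I; peptide=MVTSVSKLI
pos 28: AUA -> I; peptide=MVTSVSKLII
pos 31: CCU -> P; peptide=MVTSVSKLIIP
pos 34: UAA -> STOP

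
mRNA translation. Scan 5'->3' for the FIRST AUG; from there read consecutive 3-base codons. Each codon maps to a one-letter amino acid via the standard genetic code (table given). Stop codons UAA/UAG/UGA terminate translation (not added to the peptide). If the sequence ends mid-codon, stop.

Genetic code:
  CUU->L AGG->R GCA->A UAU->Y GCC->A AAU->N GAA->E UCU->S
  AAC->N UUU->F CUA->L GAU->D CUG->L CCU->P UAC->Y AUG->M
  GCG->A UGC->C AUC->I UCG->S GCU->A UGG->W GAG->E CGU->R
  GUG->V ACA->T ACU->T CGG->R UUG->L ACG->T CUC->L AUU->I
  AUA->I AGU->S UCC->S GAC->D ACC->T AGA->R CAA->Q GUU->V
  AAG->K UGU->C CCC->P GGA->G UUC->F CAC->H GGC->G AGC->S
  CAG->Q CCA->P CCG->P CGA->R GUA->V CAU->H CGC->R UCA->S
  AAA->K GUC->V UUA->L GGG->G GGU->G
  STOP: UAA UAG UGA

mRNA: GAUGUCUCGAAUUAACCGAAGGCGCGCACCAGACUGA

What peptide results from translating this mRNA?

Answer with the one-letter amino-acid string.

Answer: MSRINRRRAPD

Derivation:
start AUG at pos 1
pos 1: AUG -> M; peptide=M
pos 4: UCU -> S; peptide=MS
pos 7: CGA -> R; peptide=MSR
pos 10: AUU -> I; peptide=MSRI
pos 13: AAC -> N; peptide=MSRIN
pos 16: CGA -> R; peptide=MSRINR
pos 19: AGG -> R; peptide=MSRINRR
pos 22: CGC -> R; peptide=MSRINRRR
pos 25: GCA -> A; peptide=MSRINRRRA
pos 28: CCA -> P; peptide=MSRINRRRAP
pos 31: GAC -> D; peptide=MSRINRRRAPD
pos 34: UGA -> STOP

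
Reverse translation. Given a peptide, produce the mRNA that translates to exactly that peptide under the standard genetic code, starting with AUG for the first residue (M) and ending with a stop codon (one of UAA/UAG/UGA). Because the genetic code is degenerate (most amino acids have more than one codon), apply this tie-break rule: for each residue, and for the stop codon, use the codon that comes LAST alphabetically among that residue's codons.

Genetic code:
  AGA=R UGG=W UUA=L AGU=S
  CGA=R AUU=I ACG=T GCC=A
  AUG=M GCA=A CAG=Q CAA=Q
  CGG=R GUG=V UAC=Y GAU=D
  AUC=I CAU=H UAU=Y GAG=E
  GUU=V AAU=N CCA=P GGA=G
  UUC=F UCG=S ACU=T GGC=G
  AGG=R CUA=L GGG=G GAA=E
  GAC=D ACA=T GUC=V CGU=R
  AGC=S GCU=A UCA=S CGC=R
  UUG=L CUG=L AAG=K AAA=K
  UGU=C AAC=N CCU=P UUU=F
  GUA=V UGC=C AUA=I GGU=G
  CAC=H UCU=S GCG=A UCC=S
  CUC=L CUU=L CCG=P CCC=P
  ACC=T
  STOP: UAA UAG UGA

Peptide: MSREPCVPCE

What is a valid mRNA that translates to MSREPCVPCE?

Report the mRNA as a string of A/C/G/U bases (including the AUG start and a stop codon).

Answer: mRNA: AUGUCUCGUGAGCCUUGUGUUCCUUGUGAGUGA

Derivation:
residue 1: M -> AUG (start codon)
residue 2: S codons sorted = AGC,AGU,UCA,UCC,UCG,UCU -> pick last = UCU
residue 3: R codons sorted = AGA,AGG,CGA,CGC,CGG,CGU -> pick last = CGU
residue 4: E codons sorted = GAA,GAG -> pick last = GAG
residue 5: P codons sorted = CCA,CCC,CCG,CCU -> pick last = CCU
residue 6: C codons sorted = UGC,UGU -> pick last = UGU
residue 7: V codons sorted = GUA,GUC,GUG,GUU -> pick last = GUU
residue 8: P codons sorted = CCA,CCC,CCG,CCU -> pick last = CCU
residue 9: C codons sorted = UGC,UGU -> pick last = UGU
residue 10: E codons sorted = GAA,GAG -> pick last = GAG
terminator: stop codons sorted = UAA,UAG,UGA -> pick last = UGA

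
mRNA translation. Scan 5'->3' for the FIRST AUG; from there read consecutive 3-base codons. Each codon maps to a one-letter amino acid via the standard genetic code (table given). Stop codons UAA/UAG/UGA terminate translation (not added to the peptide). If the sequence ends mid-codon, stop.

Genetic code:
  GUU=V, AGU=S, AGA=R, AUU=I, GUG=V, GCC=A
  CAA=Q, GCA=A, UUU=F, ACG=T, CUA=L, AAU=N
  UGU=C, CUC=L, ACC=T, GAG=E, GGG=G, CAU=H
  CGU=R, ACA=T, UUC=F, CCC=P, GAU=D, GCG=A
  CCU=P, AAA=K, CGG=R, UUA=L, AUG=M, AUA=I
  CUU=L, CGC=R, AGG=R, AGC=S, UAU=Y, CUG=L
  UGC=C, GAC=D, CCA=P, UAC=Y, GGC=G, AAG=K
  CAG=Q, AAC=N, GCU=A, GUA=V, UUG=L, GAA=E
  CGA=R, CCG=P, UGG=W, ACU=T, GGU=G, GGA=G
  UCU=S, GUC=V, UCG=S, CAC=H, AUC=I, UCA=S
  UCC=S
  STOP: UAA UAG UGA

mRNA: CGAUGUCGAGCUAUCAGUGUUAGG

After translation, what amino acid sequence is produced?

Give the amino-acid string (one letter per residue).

Answer: MSSYQC

Derivation:
start AUG at pos 2
pos 2: AUG -> M; peptide=M
pos 5: UCG -> S; peptide=MS
pos 8: AGC -> S; peptide=MSS
pos 11: UAU -> Y; peptide=MSSY
pos 14: CAG -> Q; peptide=MSSYQ
pos 17: UGU -> C; peptide=MSSYQC
pos 20: UAG -> STOP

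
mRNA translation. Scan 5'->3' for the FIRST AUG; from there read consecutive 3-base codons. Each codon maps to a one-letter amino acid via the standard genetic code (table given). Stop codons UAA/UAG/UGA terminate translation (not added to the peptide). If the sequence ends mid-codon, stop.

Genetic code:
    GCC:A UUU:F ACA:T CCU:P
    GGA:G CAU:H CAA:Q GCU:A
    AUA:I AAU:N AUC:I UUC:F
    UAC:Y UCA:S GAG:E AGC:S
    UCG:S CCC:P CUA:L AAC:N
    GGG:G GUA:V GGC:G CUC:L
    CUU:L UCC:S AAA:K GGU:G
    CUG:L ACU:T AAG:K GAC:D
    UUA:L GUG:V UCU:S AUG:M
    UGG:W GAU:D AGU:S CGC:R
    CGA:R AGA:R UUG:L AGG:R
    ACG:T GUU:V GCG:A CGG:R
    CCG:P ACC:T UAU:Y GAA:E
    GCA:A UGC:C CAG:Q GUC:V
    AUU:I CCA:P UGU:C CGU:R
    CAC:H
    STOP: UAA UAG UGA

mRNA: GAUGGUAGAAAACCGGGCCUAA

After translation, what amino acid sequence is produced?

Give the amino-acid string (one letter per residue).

Answer: MVENRA

Derivation:
start AUG at pos 1
pos 1: AUG -> M; peptide=M
pos 4: GUA -> V; peptide=MV
pos 7: GAA -> E; peptide=MVE
pos 10: AAC -> N; peptide=MVEN
pos 13: CGG -> R; peptide=MVENR
pos 16: GCC -> A; peptide=MVENRA
pos 19: UAA -> STOP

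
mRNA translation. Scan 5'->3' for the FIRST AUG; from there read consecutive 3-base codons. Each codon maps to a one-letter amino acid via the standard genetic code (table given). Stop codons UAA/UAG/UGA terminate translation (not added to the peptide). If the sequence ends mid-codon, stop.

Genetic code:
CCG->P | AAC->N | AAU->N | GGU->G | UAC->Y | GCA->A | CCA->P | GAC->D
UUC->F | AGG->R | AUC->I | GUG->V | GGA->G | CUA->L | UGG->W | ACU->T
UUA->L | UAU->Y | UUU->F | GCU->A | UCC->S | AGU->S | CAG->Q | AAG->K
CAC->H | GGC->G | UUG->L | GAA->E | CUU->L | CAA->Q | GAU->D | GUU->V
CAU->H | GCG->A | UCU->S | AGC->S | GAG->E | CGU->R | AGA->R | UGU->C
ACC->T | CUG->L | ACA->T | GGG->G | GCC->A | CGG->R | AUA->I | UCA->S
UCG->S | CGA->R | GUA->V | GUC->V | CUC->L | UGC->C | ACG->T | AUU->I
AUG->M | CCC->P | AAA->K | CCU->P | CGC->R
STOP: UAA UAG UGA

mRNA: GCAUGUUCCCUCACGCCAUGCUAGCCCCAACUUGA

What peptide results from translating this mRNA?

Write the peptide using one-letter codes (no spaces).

Answer: MFPHAMLAPT

Derivation:
start AUG at pos 2
pos 2: AUG -> M; peptide=M
pos 5: UUC -> F; peptide=MF
pos 8: CCU -> P; peptide=MFP
pos 11: CAC -> H; peptide=MFPH
pos 14: GCC -> A; peptide=MFPHA
pos 17: AUG -> M; peptide=MFPHAM
pos 20: CUA -> L; peptide=MFPHAML
pos 23: GCC -> A; peptide=MFPHAMLA
pos 26: CCA -> P; peptide=MFPHAMLAP
pos 29: ACU -> T; peptide=MFPHAMLAPT
pos 32: UGA -> STOP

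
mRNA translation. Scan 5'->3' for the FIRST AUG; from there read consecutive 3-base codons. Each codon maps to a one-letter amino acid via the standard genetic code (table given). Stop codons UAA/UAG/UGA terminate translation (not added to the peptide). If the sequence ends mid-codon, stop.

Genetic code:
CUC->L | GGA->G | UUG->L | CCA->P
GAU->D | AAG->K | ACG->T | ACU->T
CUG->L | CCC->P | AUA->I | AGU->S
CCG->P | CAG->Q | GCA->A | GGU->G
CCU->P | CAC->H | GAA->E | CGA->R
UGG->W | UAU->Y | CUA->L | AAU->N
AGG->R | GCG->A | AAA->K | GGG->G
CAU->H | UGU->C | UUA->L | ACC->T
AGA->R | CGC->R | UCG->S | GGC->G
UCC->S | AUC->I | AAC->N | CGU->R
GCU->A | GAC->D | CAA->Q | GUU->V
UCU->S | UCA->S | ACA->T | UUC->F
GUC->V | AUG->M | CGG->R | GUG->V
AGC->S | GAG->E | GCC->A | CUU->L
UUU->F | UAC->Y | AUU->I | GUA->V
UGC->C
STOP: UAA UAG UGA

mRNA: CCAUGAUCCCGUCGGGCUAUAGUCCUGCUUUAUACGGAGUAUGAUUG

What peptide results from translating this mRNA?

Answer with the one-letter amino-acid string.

start AUG at pos 2
pos 2: AUG -> M; peptide=M
pos 5: AUC -> I; peptide=MI
pos 8: CCG -> P; peptide=MIP
pos 11: UCG -> S; peptide=MIPS
pos 14: GGC -> G; peptide=MIPSG
pos 17: UAU -> Y; peptide=MIPSGY
pos 20: AGU -> S; peptide=MIPSGYS
pos 23: CCU -> P; peptide=MIPSGYSP
pos 26: GCU -> A; peptide=MIPSGYSPA
pos 29: UUA -> L; peptide=MIPSGYSPAL
pos 32: UAC -> Y; peptide=MIPSGYSPALY
pos 35: GGA -> G; peptide=MIPSGYSPALYG
pos 38: GUA -> V; peptide=MIPSGYSPALYGV
pos 41: UGA -> STOP

Answer: MIPSGYSPALYGV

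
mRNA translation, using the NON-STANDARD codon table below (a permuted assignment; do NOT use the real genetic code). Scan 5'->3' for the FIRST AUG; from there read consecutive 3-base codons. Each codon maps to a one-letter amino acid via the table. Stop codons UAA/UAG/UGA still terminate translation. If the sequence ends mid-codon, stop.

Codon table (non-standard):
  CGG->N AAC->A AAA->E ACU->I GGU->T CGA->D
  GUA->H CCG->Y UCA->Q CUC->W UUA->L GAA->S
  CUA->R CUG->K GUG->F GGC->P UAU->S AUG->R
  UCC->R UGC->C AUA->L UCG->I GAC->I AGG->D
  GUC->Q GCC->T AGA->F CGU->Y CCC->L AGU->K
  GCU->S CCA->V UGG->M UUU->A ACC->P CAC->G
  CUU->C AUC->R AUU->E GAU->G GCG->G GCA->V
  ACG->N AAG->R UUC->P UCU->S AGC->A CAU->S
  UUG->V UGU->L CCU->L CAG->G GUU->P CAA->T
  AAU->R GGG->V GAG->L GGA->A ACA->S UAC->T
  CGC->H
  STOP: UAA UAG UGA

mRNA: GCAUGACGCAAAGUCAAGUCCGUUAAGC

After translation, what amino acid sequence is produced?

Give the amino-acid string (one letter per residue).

Answer: RNTKTQY

Derivation:
start AUG at pos 2
pos 2: AUG -> R; peptide=R
pos 5: ACG -> N; peptide=RN
pos 8: CAA -> T; peptide=RNT
pos 11: AGU -> K; peptide=RNTK
pos 14: CAA -> T; peptide=RNTKT
pos 17: GUC -> Q; peptide=RNTKTQ
pos 20: CGU -> Y; peptide=RNTKTQY
pos 23: UAA -> STOP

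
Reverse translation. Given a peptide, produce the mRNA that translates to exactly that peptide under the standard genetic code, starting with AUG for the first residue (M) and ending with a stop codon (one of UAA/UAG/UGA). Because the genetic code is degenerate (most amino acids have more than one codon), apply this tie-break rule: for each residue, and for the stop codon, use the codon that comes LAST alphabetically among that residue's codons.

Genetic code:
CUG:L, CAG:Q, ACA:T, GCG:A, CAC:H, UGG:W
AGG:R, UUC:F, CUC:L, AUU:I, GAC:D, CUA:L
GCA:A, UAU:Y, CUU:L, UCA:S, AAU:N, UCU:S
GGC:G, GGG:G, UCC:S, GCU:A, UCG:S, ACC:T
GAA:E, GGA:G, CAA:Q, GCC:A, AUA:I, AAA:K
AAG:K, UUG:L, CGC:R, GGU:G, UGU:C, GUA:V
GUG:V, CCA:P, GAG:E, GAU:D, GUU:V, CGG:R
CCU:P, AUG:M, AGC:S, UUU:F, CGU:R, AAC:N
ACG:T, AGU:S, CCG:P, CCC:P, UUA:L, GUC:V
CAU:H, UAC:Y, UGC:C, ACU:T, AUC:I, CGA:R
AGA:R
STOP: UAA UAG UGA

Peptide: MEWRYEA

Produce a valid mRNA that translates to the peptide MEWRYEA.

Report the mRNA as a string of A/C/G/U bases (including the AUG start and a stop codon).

Answer: mRNA: AUGGAGUGGCGUUAUGAGGCUUGA

Derivation:
residue 1: M -> AUG (start codon)
residue 2: E codons sorted = GAA,GAG -> pick last = GAG
residue 3: W -> UGG (only codon)
residue 4: R codons sorted = AGA,AGG,CGA,CGC,CGG,CGU -> pick last = CGU
residue 5: Y codons sorted = UAC,UAU -> pick last = UAU
residue 6: E codons sorted = GAA,GAG -> pick last = GAG
residue 7: A codons sorted = GCA,GCC,GCG,GCU -> pick last = GCU
terminator: stop codons sorted = UAA,UAG,UGA -> pick last = UGA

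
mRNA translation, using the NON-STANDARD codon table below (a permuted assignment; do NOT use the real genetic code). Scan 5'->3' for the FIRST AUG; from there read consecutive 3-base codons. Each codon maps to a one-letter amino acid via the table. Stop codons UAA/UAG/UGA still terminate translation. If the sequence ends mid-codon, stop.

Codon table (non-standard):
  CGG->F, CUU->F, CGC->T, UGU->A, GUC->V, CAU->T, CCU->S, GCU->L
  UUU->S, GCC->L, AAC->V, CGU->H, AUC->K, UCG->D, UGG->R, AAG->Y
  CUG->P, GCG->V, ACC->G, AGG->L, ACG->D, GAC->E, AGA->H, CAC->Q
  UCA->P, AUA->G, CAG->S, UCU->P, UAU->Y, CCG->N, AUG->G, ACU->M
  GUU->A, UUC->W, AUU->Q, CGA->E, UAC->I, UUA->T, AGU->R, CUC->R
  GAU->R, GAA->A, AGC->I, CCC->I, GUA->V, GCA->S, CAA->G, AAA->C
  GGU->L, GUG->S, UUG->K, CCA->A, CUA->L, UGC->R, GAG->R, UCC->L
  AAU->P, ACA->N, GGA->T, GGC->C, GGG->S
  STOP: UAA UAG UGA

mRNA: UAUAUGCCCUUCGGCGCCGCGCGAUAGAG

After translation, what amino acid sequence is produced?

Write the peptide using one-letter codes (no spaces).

start AUG at pos 3
pos 3: AUG -> G; peptide=G
pos 6: CCC -> I; peptide=GI
pos 9: UUC -> W; peptide=GIW
pos 12: GGC -> C; peptide=GIWC
pos 15: GCC -> L; peptide=GIWCL
pos 18: GCG -> V; peptide=GIWCLV
pos 21: CGA -> E; peptide=GIWCLVE
pos 24: UAG -> STOP

Answer: GIWCLVE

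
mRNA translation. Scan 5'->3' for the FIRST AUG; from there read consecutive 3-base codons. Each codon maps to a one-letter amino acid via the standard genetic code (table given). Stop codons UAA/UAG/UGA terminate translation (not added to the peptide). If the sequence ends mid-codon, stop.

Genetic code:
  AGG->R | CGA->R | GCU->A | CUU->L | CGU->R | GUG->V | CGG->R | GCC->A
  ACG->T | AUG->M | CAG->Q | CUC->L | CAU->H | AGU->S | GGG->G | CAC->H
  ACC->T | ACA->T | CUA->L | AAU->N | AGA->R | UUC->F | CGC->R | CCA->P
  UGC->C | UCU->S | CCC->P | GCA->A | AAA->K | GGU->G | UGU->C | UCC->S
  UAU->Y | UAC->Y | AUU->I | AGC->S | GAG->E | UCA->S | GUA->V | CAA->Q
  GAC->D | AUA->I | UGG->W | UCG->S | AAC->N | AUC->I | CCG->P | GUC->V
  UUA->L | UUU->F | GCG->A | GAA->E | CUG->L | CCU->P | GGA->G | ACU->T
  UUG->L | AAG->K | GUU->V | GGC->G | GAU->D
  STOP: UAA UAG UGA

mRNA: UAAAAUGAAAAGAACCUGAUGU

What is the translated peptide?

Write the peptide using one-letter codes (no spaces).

start AUG at pos 4
pos 4: AUG -> M; peptide=M
pos 7: AAA -> K; peptide=MK
pos 10: AGA -> R; peptide=MKR
pos 13: ACC -> T; peptide=MKRT
pos 16: UGA -> STOP

Answer: MKRT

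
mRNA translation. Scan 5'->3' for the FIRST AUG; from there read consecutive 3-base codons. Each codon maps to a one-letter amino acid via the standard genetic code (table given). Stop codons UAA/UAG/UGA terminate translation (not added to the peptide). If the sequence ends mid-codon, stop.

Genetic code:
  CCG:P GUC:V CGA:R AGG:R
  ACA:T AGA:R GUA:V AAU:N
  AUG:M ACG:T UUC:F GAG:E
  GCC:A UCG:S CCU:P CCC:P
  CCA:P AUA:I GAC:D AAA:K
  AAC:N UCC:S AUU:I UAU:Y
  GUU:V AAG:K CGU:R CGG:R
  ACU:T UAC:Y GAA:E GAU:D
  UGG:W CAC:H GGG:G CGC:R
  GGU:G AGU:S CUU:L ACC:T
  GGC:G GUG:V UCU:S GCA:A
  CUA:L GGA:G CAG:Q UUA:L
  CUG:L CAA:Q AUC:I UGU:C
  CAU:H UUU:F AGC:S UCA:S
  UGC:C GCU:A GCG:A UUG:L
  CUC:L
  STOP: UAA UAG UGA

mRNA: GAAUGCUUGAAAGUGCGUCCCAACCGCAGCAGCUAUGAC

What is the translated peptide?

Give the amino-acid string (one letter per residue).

Answer: MLESASQPQQL

Derivation:
start AUG at pos 2
pos 2: AUG -> M; peptide=M
pos 5: CUU -> L; peptide=ML
pos 8: GAA -> E; peptide=MLE
pos 11: AGU -> S; peptide=MLES
pos 14: GCG -> A; peptide=MLESA
pos 17: UCC -> S; peptide=MLESAS
pos 20: CAA -> Q; peptide=MLESASQ
pos 23: CCG -> P; peptide=MLESASQP
pos 26: CAG -> Q; peptide=MLESASQPQ
pos 29: CAG -> Q; peptide=MLESASQPQQ
pos 32: CUA -> L; peptide=MLESASQPQQL
pos 35: UGA -> STOP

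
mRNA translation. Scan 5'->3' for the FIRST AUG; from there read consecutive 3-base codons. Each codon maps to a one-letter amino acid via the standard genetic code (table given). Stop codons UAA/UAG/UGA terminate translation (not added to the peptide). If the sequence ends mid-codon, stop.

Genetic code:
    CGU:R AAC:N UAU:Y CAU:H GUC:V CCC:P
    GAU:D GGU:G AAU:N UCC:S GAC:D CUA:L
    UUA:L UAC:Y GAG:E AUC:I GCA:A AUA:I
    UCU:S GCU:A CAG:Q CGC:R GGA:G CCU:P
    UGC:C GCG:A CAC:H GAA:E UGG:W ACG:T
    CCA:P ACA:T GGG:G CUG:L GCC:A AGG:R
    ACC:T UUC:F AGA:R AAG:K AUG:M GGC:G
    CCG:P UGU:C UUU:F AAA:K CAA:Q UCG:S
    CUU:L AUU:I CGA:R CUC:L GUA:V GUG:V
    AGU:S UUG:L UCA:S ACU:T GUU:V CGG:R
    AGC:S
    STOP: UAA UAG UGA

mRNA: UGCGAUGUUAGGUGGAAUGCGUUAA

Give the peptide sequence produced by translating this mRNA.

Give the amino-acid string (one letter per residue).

start AUG at pos 4
pos 4: AUG -> M; peptide=M
pos 7: UUA -> L; peptide=ML
pos 10: GGU -> G; peptide=MLG
pos 13: GGA -> G; peptide=MLGG
pos 16: AUG -> M; peptide=MLGGM
pos 19: CGU -> R; peptide=MLGGMR
pos 22: UAA -> STOP

Answer: MLGGMR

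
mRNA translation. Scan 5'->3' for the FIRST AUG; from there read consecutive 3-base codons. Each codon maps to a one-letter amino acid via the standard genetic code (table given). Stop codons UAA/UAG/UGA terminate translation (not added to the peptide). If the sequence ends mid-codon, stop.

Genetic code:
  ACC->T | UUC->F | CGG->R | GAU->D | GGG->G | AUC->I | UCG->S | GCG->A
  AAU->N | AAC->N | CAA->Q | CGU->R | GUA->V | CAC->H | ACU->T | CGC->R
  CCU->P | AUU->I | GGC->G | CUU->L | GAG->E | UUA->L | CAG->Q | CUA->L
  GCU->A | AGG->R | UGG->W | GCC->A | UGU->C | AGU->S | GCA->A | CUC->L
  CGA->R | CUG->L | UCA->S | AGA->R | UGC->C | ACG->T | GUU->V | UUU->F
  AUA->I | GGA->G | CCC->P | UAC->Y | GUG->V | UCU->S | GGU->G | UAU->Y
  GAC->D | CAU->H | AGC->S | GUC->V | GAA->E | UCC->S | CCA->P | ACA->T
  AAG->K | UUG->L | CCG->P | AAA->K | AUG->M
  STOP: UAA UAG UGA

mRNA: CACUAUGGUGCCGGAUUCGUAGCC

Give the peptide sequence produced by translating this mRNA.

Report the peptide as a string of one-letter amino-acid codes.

Answer: MVPDS

Derivation:
start AUG at pos 4
pos 4: AUG -> M; peptide=M
pos 7: GUG -> V; peptide=MV
pos 10: CCG -> P; peptide=MVP
pos 13: GAU -> D; peptide=MVPD
pos 16: UCG -> S; peptide=MVPDS
pos 19: UAG -> STOP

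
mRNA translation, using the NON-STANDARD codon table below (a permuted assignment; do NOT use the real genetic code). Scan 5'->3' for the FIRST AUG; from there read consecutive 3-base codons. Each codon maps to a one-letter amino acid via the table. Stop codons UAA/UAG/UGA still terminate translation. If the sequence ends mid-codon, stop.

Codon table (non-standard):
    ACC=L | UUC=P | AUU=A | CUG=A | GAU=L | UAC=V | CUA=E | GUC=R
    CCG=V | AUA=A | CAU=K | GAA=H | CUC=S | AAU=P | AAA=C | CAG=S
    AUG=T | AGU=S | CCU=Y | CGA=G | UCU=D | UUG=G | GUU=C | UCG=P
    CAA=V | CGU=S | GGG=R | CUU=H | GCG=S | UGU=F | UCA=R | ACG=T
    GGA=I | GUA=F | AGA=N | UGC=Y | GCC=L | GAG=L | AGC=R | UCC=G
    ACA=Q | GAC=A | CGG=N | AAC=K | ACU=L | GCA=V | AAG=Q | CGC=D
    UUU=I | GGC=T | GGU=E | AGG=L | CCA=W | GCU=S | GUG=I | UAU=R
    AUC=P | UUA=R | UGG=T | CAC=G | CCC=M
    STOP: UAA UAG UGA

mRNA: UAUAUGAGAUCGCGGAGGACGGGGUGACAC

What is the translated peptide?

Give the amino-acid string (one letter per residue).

start AUG at pos 3
pos 3: AUG -> T; peptide=T
pos 6: AGA -> N; peptide=TN
pos 9: UCG -> P; peptide=TNP
pos 12: CGG -> N; peptide=TNPN
pos 15: AGG -> L; peptide=TNPNL
pos 18: ACG -> T; peptide=TNPNLT
pos 21: GGG -> R; peptide=TNPNLTR
pos 24: UGA -> STOP

Answer: TNPNLTR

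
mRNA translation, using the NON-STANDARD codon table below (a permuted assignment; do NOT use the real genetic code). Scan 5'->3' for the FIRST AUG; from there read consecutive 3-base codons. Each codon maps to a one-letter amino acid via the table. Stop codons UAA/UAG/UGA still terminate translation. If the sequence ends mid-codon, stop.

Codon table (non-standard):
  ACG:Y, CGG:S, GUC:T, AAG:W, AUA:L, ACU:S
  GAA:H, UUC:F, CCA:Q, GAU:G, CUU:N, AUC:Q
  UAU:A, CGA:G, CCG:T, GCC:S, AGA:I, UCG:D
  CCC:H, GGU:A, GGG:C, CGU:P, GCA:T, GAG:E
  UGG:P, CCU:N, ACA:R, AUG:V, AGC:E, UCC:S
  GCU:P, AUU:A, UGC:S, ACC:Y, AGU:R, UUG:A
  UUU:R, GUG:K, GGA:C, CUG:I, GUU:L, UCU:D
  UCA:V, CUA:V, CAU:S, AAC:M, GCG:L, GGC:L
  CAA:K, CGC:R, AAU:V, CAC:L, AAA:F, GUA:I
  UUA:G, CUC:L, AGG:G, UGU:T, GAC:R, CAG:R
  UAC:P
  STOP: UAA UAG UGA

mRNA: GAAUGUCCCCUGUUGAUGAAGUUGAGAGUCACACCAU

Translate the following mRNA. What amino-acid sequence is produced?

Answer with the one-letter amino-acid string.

start AUG at pos 2
pos 2: AUG -> V; peptide=V
pos 5: UCC -> S; peptide=VS
pos 8: CCU -> N; peptide=VSN
pos 11: GUU -> L; peptide=VSNL
pos 14: GAU -> G; peptide=VSNLG
pos 17: GAA -> H; peptide=VSNLGH
pos 20: GUU -> L; peptide=VSNLGHL
pos 23: GAG -> E; peptide=VSNLGHLE
pos 26: AGU -> R; peptide=VSNLGHLER
pos 29: CAC -> L; peptide=VSNLGHLERL
pos 32: ACC -> Y; peptide=VSNLGHLERLY
pos 35: only 2 nt remain (<3), stop (end of mRNA)

Answer: VSNLGHLERLY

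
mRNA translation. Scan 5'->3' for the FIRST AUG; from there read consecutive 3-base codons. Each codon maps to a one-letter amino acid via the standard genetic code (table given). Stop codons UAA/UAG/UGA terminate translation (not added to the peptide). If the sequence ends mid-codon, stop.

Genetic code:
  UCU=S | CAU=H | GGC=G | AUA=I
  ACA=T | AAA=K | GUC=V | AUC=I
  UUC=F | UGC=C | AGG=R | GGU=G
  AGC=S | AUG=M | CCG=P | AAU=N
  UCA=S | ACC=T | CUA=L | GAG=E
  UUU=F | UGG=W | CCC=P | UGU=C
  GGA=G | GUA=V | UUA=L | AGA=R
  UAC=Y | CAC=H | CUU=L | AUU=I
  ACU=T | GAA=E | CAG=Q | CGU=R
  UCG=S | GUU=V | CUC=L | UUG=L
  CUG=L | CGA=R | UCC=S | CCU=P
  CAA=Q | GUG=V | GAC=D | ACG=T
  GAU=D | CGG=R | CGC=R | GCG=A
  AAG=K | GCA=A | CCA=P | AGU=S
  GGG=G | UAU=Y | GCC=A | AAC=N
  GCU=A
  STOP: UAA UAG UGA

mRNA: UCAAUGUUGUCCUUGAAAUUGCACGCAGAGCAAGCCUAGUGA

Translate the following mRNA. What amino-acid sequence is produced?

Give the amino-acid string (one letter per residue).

start AUG at pos 3
pos 3: AUG -> M; peptide=M
pos 6: UUG -> L; peptide=ML
pos 9: UCC -> S; peptide=MLS
pos 12: UUG -> L; peptide=MLSL
pos 15: AAA -> K; peptide=MLSLK
pos 18: UUG -> L; peptide=MLSLKL
pos 21: CAC -> H; peptide=MLSLKLH
pos 24: GCA -> A; peptide=MLSLKLHA
pos 27: GAG -> E; peptide=MLSLKLHAE
pos 30: CAA -> Q; peptide=MLSLKLHAEQ
pos 33: GCC -> A; peptide=MLSLKLHAEQA
pos 36: UAG -> STOP

Answer: MLSLKLHAEQA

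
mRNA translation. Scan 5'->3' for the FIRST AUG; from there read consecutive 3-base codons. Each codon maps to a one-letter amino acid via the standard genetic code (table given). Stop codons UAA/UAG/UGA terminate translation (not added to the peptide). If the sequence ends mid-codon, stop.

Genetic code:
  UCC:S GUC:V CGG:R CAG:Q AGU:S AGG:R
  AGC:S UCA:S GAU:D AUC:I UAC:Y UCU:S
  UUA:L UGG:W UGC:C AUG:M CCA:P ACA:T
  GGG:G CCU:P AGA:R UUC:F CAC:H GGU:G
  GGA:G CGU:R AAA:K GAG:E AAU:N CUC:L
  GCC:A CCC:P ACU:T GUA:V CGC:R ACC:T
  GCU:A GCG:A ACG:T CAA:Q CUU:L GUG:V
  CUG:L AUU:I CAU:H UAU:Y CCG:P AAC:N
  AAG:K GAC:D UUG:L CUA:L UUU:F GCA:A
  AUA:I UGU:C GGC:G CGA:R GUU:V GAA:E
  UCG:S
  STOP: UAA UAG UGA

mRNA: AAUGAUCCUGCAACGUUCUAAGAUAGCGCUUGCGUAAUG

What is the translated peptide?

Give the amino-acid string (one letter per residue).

Answer: MILQRSKIALA

Derivation:
start AUG at pos 1
pos 1: AUG -> M; peptide=M
pos 4: AUC -> I; peptide=MI
pos 7: CUG -> L; peptide=MIL
pos 10: CAA -> Q; peptide=MILQ
pos 13: CGU -> R; peptide=MILQR
pos 16: UCU -> S; peptide=MILQRS
pos 19: AAG -> K; peptide=MILQRSK
pos 22: AUA -> I; peptide=MILQRSKI
pos 25: GCG -> A; peptide=MILQRSKIA
pos 28: CUU -> L; peptide=MILQRSKIAL
pos 31: GCG -> A; peptide=MILQRSKIALA
pos 34: UAA -> STOP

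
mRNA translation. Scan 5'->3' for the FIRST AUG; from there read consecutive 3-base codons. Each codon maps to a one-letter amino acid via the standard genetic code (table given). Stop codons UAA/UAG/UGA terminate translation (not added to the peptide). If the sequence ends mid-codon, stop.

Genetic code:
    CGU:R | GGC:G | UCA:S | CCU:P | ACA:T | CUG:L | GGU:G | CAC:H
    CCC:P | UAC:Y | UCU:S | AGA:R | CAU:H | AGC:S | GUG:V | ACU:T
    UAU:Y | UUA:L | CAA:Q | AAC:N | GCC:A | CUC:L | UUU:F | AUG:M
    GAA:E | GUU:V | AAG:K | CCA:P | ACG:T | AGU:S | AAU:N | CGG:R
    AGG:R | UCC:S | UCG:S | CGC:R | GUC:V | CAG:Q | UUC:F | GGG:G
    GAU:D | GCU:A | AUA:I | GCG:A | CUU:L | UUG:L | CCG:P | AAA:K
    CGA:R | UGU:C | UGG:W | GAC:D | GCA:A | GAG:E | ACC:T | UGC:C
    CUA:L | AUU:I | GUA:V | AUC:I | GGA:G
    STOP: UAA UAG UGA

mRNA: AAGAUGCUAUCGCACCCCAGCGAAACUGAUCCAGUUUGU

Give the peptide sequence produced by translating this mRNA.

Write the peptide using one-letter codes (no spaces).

Answer: MLSHPSETDPVC

Derivation:
start AUG at pos 3
pos 3: AUG -> M; peptide=M
pos 6: CUA -> L; peptide=ML
pos 9: UCG -> S; peptide=MLS
pos 12: CAC -> H; peptide=MLSH
pos 15: CCC -> P; peptide=MLSHP
pos 18: AGC -> S; peptide=MLSHPS
pos 21: GAA -> E; peptide=MLSHPSE
pos 24: ACU -> T; peptide=MLSHPSET
pos 27: GAU -> D; peptide=MLSHPSETD
pos 30: CCA -> P; peptide=MLSHPSETDP
pos 33: GUU -> V; peptide=MLSHPSETDPV
pos 36: UGU -> C; peptide=MLSHPSETDPVC
pos 39: only 0 nt remain (<3), stop (end of mRNA)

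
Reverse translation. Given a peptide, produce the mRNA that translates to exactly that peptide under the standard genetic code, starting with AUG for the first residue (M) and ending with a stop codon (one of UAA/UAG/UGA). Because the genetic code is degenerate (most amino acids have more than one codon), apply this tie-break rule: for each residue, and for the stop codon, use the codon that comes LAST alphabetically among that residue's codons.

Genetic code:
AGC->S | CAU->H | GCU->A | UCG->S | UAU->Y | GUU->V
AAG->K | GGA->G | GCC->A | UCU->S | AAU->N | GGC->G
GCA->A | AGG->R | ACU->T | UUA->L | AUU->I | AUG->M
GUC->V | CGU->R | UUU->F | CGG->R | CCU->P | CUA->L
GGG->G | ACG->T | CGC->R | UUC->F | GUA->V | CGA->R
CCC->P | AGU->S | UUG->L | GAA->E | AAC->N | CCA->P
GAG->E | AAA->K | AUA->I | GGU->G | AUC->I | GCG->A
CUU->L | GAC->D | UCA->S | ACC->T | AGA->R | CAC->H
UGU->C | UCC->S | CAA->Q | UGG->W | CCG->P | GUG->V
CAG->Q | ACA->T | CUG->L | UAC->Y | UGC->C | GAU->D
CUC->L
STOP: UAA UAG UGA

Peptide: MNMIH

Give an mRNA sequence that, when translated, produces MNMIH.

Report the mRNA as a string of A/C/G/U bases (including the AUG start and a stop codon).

residue 1: M -> AUG (start codon)
residue 2: N codons sorted = AAC,AAU -> pick last = AAU
residue 3: M -> AUG (only codon)
residue 4: I codons sorted = AUA,AUC,AUU -> pick last = AUU
residue 5: H codons sorted = CAC,CAU -> pick last = CAU
terminator: stop codons sorted = UAA,UAG,UGA -> pick last = UGA

Answer: mRNA: AUGAAUAUGAUUCAUUGA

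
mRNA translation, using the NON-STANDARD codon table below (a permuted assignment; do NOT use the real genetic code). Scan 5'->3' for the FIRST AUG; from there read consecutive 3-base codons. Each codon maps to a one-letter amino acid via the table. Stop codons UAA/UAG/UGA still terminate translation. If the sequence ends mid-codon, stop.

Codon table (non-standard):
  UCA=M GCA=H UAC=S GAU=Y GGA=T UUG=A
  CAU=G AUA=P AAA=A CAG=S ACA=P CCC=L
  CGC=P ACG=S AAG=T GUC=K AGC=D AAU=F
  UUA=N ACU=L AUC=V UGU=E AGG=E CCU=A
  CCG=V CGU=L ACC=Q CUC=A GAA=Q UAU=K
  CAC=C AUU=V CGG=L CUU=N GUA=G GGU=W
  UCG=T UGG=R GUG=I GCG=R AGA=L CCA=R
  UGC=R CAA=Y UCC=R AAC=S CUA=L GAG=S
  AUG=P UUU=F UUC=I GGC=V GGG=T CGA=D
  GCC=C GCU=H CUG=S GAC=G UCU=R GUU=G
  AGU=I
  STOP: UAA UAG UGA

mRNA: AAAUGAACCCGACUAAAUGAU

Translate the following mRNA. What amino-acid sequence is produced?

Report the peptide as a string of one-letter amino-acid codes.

start AUG at pos 2
pos 2: AUG -> P; peptide=P
pos 5: AAC -> S; peptide=PS
pos 8: CCG -> V; peptide=PSV
pos 11: ACU -> L; peptide=PSVL
pos 14: AAA -> A; peptide=PSVLA
pos 17: UGA -> STOP

Answer: PSVLA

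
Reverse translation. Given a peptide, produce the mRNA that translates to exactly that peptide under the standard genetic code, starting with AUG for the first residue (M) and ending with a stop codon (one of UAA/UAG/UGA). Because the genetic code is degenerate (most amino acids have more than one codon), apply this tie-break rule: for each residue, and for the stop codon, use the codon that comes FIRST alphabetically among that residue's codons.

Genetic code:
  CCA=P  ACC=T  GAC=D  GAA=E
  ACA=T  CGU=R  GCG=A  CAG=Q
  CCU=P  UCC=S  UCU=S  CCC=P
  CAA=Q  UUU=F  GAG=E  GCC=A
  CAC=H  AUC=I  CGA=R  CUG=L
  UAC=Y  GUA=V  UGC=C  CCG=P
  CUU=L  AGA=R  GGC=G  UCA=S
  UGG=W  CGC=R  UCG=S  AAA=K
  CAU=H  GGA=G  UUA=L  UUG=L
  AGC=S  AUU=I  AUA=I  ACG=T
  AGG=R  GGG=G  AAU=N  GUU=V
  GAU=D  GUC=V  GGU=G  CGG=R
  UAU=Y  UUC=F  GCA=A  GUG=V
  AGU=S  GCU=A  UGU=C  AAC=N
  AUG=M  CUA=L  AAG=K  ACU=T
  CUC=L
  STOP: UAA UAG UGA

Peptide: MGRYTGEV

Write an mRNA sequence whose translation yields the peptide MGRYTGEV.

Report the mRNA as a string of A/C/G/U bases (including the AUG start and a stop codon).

Answer: mRNA: AUGGGAAGAUACACAGGAGAAGUAUAA

Derivation:
residue 1: M -> AUG (start codon)
residue 2: G codons sorted = GGA,GGC,GGG,GGU -> pick first = GGA
residue 3: R codons sorted = AGA,AGG,CGA,CGC,CGG,CGU -> pick first = AGA
residue 4: Y codons sorted = UAC,UAU -> pick first = UAC
residue 5: T codons sorted = ACA,ACC,ACG,ACU -> pick first = ACA
residue 6: G codons sorted = GGA,GGC,GGG,GGU -> pick first = GGA
residue 7: E codons sorted = GAA,GAG -> pick first = GAA
residue 8: V codons sorted = GUA,GUC,GUG,GUU -> pick first = GUA
terminator: stop codons sorted = UAA,UAG,UGA -> pick first = UAA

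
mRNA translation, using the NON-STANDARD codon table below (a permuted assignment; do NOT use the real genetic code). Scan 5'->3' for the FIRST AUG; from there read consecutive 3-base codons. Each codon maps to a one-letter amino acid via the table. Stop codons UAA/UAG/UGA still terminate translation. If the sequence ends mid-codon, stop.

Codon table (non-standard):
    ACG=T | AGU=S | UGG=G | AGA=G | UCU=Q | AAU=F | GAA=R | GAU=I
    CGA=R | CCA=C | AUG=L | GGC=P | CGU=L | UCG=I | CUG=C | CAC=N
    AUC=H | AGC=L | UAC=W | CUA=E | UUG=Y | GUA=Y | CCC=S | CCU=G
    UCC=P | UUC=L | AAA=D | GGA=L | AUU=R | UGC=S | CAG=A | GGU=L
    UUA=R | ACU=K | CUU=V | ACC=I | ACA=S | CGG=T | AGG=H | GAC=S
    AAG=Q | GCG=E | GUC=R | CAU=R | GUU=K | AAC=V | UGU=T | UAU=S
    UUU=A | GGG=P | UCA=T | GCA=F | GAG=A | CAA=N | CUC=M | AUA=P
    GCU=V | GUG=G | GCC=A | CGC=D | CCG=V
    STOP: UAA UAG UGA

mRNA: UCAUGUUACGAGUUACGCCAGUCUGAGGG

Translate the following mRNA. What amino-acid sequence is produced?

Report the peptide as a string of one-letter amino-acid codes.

Answer: LRRKTCR

Derivation:
start AUG at pos 2
pos 2: AUG -> L; peptide=L
pos 5: UUA -> R; peptide=LR
pos 8: CGA -> R; peptide=LRR
pos 11: GUU -> K; peptide=LRRK
pos 14: ACG -> T; peptide=LRRKT
pos 17: CCA -> C; peptide=LRRKTC
pos 20: GUC -> R; peptide=LRRKTCR
pos 23: UGA -> STOP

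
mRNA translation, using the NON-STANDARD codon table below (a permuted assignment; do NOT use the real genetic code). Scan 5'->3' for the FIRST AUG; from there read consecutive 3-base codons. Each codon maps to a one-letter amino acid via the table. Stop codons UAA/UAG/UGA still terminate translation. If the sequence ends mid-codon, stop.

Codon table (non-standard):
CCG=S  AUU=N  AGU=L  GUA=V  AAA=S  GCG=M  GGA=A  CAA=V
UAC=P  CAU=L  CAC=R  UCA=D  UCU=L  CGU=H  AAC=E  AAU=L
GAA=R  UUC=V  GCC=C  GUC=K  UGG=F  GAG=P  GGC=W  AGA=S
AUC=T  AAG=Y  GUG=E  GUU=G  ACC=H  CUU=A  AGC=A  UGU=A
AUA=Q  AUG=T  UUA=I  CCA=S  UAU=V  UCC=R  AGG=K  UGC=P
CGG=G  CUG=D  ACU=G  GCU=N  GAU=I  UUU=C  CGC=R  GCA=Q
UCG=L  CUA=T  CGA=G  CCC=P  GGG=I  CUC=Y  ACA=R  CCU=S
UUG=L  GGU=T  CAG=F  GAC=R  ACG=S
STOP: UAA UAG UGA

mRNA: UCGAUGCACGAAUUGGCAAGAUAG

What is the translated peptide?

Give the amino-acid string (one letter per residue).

start AUG at pos 3
pos 3: AUG -> T; peptide=T
pos 6: CAC -> R; peptide=TR
pos 9: GAA -> R; peptide=TRR
pos 12: UUG -> L; peptide=TRRL
pos 15: GCA -> Q; peptide=TRRLQ
pos 18: AGA -> S; peptide=TRRLQS
pos 21: UAG -> STOP

Answer: TRRLQS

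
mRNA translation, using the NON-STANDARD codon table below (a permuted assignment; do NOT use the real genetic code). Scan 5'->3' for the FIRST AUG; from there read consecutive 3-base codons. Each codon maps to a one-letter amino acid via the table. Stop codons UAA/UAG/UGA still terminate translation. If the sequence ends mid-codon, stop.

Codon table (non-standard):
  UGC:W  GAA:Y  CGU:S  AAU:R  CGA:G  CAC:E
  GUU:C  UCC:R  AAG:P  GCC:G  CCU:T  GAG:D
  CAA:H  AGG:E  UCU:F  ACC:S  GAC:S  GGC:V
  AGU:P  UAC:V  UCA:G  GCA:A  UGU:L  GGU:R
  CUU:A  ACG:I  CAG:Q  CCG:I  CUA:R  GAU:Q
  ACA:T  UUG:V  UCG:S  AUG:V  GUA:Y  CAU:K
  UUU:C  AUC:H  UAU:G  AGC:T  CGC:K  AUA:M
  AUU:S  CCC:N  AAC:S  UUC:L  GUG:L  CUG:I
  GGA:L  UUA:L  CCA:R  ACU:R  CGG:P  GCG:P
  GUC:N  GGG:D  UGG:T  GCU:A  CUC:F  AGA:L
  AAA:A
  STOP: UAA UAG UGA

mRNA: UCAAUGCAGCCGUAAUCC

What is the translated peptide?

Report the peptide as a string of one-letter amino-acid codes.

Answer: VQI

Derivation:
start AUG at pos 3
pos 3: AUG -> V; peptide=V
pos 6: CAG -> Q; peptide=VQ
pos 9: CCG -> I; peptide=VQI
pos 12: UAA -> STOP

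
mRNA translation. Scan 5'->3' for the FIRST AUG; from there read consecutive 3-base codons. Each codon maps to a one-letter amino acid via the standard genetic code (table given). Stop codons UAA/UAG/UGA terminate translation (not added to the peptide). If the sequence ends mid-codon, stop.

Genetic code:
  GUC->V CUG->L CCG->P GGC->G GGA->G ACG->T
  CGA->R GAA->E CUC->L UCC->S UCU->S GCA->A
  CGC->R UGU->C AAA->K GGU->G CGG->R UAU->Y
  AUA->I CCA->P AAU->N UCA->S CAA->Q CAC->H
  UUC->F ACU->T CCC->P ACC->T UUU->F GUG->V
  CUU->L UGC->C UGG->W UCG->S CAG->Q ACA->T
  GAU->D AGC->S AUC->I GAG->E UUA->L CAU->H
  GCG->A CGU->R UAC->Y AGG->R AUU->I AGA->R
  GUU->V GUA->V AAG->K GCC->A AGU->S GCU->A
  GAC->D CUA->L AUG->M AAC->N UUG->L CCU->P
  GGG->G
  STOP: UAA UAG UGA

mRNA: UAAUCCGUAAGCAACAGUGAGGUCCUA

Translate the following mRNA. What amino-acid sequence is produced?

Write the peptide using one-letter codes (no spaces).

Answer: (empty: no AUG start codon)

Derivation:
no AUG start codon found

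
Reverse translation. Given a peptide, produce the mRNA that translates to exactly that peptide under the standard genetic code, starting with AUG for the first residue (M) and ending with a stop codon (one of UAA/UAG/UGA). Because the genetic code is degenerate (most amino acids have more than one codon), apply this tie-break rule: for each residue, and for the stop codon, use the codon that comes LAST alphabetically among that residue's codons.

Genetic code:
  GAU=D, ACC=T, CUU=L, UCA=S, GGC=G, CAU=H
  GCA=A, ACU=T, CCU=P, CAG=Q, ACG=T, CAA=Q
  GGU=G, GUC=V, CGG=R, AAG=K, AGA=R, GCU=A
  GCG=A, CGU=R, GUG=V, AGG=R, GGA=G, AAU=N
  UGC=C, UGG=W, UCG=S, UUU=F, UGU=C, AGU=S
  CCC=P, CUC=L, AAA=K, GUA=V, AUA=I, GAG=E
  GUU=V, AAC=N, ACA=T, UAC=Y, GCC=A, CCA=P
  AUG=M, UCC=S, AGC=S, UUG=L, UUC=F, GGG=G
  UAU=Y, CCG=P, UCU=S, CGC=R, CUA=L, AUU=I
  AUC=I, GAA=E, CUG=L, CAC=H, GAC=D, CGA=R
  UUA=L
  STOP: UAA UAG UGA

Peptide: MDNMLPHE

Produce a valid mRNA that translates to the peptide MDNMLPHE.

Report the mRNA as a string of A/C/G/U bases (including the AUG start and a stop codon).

Answer: mRNA: AUGGAUAAUAUGUUGCCUCAUGAGUGA

Derivation:
residue 1: M -> AUG (start codon)
residue 2: D codons sorted = GAC,GAU -> pick last = GAU
residue 3: N codons sorted = AAC,AAU -> pick last = AAU
residue 4: M -> AUG (only codon)
residue 5: L codons sorted = CUA,CUC,CUG,CUU,UUA,UUG -> pick last = UUG
residue 6: P codons sorted = CCA,CCC,CCG,CCU -> pick last = CCU
residue 7: H codons sorted = CAC,CAU -> pick last = CAU
residue 8: E codons sorted = GAA,GAG -> pick last = GAG
terminator: stop codons sorted = UAA,UAG,UGA -> pick last = UGA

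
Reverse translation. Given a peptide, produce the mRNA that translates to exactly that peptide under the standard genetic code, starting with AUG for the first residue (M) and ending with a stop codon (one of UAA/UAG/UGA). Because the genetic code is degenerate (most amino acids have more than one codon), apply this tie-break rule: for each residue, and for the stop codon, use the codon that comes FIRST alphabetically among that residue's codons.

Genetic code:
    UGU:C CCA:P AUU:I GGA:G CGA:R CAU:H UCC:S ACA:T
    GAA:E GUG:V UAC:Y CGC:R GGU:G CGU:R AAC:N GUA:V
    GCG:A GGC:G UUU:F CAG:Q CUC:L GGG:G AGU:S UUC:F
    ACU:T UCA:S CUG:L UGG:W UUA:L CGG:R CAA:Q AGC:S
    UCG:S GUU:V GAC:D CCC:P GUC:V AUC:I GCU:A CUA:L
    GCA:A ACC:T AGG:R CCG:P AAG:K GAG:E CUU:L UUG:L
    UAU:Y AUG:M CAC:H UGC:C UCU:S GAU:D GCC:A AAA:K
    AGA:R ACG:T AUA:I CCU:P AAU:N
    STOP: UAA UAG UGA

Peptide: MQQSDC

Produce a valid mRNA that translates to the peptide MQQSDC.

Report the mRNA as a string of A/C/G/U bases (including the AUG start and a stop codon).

residue 1: M -> AUG (start codon)
residue 2: Q codons sorted = CAA,CAG -> pick first = CAA
residue 3: Q codons sorted = CAA,CAG -> pick first = CAA
residue 4: S codons sorted = AGC,AGU,UCA,UCC,UCG,UCU -> pick first = AGC
residue 5: D codons sorted = GAC,GAU -> pick first = GAC
residue 6: C codons sorted = UGC,UGU -> pick first = UGC
terminator: stop codons sorted = UAA,UAG,UGA -> pick first = UAA

Answer: mRNA: AUGCAACAAAGCGACUGCUAA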